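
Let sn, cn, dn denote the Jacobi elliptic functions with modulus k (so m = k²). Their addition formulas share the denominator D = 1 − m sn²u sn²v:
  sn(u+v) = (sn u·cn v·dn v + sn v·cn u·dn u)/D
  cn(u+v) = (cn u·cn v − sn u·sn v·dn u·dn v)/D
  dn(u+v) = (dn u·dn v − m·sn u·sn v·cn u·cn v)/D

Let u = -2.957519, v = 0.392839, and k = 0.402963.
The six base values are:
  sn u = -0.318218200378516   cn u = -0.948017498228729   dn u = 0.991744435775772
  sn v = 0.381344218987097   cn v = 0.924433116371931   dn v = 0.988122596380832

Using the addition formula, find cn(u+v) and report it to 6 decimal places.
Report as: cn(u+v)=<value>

cn(u+v)=-0.759275

m = k² = 0.162379179369
D = 1 − m·sn²u·sn²v = 0.9976088065795386
cn(u+v) = (cn u·cn v − sn u·sn v·dn u·dn v)/D = -0.7574593493309142/0.9976088065795386 = -0.7592749225299893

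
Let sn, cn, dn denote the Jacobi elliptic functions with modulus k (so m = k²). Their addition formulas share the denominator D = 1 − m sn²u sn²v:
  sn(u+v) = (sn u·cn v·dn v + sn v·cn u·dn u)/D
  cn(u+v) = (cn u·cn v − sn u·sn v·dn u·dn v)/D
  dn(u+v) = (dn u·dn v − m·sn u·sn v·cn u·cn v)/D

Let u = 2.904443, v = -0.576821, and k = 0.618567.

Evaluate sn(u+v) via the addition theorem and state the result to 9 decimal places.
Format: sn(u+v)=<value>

sn u = 0.574856428434649, cn u = -0.8182542921900009, dn u = 0.9346431038401704
sn v = -0.5357742535000627, cn v = 0.8443612670453628, dn v = 0.9434860388618212
m = k² = 0.382625133489
D = 1 − m·sn²u·sn²v = 0.9637042346617362
sn(u+v) = (sn u·cn v·dn v + sn v·cn u·dn u)/D = 0.8677025349319699/0.9637042346617362 = 0.9003826108915426

sn(u+v)=0.900382611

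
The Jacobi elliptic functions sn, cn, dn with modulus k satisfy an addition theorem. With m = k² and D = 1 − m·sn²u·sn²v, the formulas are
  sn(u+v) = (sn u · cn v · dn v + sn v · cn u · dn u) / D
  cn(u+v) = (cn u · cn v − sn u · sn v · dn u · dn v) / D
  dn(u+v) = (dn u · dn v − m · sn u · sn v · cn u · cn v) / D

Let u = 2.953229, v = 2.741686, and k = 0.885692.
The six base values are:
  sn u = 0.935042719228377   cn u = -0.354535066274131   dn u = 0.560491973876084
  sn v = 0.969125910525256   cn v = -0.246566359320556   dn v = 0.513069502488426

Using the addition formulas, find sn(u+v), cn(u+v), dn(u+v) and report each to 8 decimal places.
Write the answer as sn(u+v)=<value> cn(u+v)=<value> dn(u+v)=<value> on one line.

sn(u+v)=-0.87359681 cn(u+v)=-0.48665041 dn(u+v)=0.63350609

m = k² = 0.784450318864
D = 1 − m·sn²u·sn²v = 0.3558474064817195
sn(u+v) = (sn u·cn v·dn v + sn v·cn u·dn u)/D = -0.3108671578406328/0.3558474064817195 = -0.8735968063226635
cn(u+v) = (cn u·cn v − sn u·sn v·dn u·dn v)/D = -0.1731732856876406/0.3558474064817195 = -0.4866504083865982
dn(u+v) = (dn u·dn v − m·sn u·sn v·cn u·cn v)/D = 0.225431499546745/0.3558474064817195 = 0.6335060912080184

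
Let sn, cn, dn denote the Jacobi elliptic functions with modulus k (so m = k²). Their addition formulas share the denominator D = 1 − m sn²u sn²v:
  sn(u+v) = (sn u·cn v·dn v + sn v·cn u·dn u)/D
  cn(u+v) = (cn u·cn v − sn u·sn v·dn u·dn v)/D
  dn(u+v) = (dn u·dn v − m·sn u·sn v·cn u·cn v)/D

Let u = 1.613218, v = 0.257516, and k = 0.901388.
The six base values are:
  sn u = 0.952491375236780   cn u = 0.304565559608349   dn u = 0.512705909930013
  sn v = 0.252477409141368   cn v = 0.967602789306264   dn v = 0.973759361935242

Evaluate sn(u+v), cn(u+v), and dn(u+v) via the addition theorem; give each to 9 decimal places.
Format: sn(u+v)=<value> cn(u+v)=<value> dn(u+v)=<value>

sn(u+v)=0.983066800 cn(u+v)=0.183247556 dn(u+v)=0.463447045

m = k² = 0.812500326544
D = 1 − m·sn²u·sn²v = 0.9530115956042048
sn(u+v) = (sn u·cn v·dn v + sn v·cn u·dn u)/D = 0.9368740596931334/0.9530115956042048 = 0.9830668000415669
cn(u+v) = (cn u·cn v − sn u·sn v·dn u·dn v)/D = 0.1746370454118469/0.9530115956042048 = 0.1832475556618257
dn(u+v) = (dn u·dn v − m·sn u·sn v·cn u·cn v)/D = 0.4416704078952295/0.9530115956042048 = 0.4634470450647692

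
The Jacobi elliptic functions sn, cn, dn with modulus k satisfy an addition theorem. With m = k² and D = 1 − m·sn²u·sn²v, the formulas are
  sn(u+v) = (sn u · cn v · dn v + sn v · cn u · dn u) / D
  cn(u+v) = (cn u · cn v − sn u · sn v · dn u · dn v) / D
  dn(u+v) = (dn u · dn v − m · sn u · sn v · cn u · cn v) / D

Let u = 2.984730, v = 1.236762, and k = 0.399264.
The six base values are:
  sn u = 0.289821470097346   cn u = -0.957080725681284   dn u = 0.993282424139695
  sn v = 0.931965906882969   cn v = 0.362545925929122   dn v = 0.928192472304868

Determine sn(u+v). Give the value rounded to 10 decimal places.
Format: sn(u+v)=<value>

m = k² = 0.159411741696
D = 1 − m·sn²u·sn²v = 0.9883699530616593
sn(u+v) = (sn u·cn v·dn v + sn v·cn u·dn u)/D = -0.7884462348512988/0.9883699530616593 = -0.7977238000901791

sn(u+v)=-0.7977238001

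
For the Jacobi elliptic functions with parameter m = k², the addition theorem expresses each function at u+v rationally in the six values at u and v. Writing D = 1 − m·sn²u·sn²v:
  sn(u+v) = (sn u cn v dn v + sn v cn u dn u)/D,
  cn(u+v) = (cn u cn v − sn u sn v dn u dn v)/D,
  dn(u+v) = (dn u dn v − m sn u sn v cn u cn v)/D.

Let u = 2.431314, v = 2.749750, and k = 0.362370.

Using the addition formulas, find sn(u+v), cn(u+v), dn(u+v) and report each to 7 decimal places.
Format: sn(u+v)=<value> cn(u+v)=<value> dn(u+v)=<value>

sn(u+v)=-0.9606518 cn(u+v)=0.2777553 dn(u+v)=0.9374532

sn u = 0.7251253197930188, cn u = -0.6886169258703073, dn u = 0.9648602271118063
sn v = 0.4800534700334269, cn v = -0.8772392295770098, dn v = 0.9847532536240728
m = k² = 0.1313120169
D = 1 − m·sn²u·sn²v = 0.9840885470623763
sn(u+v) = (sn u·cn v·dn v + sn v·cn u·dn u)/D = -0.9453664803770556/0.9840885470623763 = -0.960651847030523
cn(u+v) = (cn u·cn v − sn u·sn v·dn u·dn v)/D = 0.2733358487993059/0.9840885470623763 = 0.2777553398169774
dn(u+v) = (dn u·dn v − m·sn u·sn v·cn u·cn v)/D = 0.9225369282237811/0.9840885470623763 = 0.9374531702230106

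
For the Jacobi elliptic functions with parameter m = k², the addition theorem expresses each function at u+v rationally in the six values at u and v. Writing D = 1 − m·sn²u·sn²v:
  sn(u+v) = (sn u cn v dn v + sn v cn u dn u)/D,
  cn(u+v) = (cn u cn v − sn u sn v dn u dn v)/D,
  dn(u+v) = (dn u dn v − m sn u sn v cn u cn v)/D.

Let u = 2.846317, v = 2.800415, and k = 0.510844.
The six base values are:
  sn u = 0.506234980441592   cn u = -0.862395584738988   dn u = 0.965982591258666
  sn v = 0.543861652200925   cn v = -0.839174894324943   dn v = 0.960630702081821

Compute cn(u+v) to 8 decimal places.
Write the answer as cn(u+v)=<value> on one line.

m = k² = 0.260961592336
D = 1 − m·sn²u·sn²v = 0.9802185659887181
cn(u+v) = (cn u·cn v − sn u·sn v·dn u·dn v)/D = 0.4682151681040937/0.9802185659887181 = 0.4776640479481416

cn(u+v)=0.47766405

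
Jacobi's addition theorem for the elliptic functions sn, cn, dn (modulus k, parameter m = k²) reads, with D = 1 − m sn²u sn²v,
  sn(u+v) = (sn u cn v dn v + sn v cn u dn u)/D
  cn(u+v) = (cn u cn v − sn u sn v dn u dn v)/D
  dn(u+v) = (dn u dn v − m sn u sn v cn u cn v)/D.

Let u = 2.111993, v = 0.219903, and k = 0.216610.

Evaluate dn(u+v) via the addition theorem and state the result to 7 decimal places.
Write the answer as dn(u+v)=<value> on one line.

dn(u+v)=0.9868248

sn u = 0.872303879330938, cn u = -0.4889641521667987, dn u = 0.98198675882425
sn v = 0.2180545947473433, cn v = 0.975936572585315, dn v = 0.9988839081991768
m = k² = 0.0469198921
D = 1 − m·sn²u·sn²v = 0.9983024479585989
dn(u+v) = (dn u·dn v − m·sn u·sn v·cn u·cn v)/D = 0.9851495853719816/0.9983024479585989 = 0.9868247717778182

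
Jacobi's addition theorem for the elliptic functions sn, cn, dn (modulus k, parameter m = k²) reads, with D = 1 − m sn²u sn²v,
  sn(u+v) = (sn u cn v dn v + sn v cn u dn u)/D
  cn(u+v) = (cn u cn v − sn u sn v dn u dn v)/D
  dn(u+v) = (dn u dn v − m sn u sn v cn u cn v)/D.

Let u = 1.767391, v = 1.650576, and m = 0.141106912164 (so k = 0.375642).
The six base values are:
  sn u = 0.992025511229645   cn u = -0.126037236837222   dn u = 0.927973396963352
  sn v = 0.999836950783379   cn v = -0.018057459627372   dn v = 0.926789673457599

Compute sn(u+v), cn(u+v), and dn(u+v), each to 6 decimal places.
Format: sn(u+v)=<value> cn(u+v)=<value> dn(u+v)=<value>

sn(u+v)=-0.155069 cn(u+v)=-0.987904 dn(u+v)=0.998302

m = k² = 0.141106912164
D = 1 − m·sn²u·sn²v = 0.8611799055610246
sn(u+v) = (sn u·cn v·dn v + sn v·cn u·dn u)/D = -0.1335421430222946/0.8611799055610246 = -0.1550688098502451
cn(u+v) = (cn u·cn v − sn u·sn v·dn u·dn v)/D = -0.8507627905468764/0.8611799055610246 = -0.9879036715245209
dn(u+v) = (dn u·dn v − m·sn u·sn v·cn u·cn v)/D = 0.8597176275177878/0.8611799055610246 = 0.9983020063127411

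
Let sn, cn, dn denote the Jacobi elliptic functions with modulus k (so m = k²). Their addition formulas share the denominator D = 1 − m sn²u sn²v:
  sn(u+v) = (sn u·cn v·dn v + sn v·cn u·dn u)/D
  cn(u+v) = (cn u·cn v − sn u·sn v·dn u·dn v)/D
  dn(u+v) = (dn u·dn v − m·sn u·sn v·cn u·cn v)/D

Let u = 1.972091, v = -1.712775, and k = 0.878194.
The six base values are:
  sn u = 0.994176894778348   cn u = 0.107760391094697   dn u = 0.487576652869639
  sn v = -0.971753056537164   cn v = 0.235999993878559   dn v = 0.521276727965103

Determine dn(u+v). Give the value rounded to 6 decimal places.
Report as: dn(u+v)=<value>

m = k² = 0.771224701636
D = 1 − m·sn²u·sn²v = 0.2801863248670985
dn(u+v) = (dn u·dn v − m·sn u·sn v·cn u·cn v)/D = 0.2731107237887245/0.2801863248670985 = 0.9747468007879034

dn(u+v)=0.974747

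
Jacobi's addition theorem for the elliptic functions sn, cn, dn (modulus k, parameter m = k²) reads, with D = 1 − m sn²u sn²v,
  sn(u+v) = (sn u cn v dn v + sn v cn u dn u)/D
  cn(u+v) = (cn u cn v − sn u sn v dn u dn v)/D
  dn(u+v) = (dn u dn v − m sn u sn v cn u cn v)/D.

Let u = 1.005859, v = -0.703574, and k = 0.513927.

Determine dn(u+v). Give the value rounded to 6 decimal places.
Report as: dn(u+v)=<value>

dn(u+v)=0.988317

sn u = 0.824562585915691, cn u = 0.5657707503114921, dn u = 0.9057721816427335
sn v = -0.6363414756727737, cn v = 0.7714074969421782, dn v = 0.9450128962216033
m = k² = 0.264120961329
D = 1 − m·sn²u·sn²v = 0.9272838995545936
dn(u+v) = (dn u·dn v − m·sn u·sn v·cn u·cn v)/D = 0.916450471630561/0.9272838995545936 = 0.9883170322171708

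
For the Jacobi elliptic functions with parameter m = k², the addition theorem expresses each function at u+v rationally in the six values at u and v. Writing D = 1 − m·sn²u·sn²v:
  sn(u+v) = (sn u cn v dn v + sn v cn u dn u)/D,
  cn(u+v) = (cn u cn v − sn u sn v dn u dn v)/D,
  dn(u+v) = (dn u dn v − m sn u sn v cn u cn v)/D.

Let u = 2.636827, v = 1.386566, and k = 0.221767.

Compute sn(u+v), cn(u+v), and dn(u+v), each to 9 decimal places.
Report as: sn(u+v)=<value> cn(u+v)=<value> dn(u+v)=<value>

sn u = 0.5169227483357369, cn u = -0.8560320509496291, dn u = 0.993407516661861
sn v = 0.9802485239959185, cn v = 0.1977696417649158, dn v = 0.9760855445640162
m = k² = 0.049180602289
D = 1 − m·sn²u·sn²v = 0.9873724956599584
sn(u+v) = (sn u·cn v·dn v + sn v·cn u·dn u)/D = -0.7338054293535895/0.9873724956599584 = -0.7431900651264495
cn(u+v) = (cn u·cn v − sn u·sn v·dn u·dn v)/D = -0.6606315440826064/0.9873724956599584 = -0.6690803592225254
dn(u+v) = (dn u·dn v − m·sn u·sn v·cn u·cn v)/D = 0.9738696761878422/0.9873724956599584 = 0.9863244930039388

sn(u+v)=-0.743190065 cn(u+v)=-0.669080359 dn(u+v)=0.986324493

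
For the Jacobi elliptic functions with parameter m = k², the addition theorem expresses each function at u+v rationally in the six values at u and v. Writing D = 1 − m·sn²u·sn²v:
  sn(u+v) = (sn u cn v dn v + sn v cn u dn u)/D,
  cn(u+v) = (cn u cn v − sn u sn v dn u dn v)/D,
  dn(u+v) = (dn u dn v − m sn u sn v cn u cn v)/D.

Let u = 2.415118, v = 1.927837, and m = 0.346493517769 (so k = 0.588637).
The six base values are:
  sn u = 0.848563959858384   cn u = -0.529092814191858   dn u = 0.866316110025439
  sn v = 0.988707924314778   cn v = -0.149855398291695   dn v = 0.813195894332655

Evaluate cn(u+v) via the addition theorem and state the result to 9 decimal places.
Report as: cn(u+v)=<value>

cn(u+v)=-0.676839229

m = k² = 0.346493517769
D = 1 − m·sn²u·sn²v = 0.7561064533688867
cn(u+v) = (cn u·cn v − sn u·sn v·dn u·dn v)/D = -0.5117625089982774/0.7561064533688867 = -0.6768392290769147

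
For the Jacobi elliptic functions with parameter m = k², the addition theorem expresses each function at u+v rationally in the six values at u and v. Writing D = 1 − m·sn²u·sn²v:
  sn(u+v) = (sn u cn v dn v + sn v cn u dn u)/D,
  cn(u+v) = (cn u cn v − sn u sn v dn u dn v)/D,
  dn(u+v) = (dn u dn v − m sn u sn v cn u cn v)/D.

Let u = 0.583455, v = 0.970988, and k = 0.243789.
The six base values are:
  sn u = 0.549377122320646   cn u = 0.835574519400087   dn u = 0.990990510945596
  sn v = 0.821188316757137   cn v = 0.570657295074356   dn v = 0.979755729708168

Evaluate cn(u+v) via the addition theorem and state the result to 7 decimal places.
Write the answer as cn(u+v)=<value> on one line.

cn(u+v)=0.0392750

m = k² = 0.059433076521
D = 1 − m·sn²u·sn²v = 0.9879036351912686
cn(u+v) = (cn u·cn v − sn u·sn v·dn u·dn v)/D = 0.03879993836157051/0.9879036351912686 = 0.03927502337215151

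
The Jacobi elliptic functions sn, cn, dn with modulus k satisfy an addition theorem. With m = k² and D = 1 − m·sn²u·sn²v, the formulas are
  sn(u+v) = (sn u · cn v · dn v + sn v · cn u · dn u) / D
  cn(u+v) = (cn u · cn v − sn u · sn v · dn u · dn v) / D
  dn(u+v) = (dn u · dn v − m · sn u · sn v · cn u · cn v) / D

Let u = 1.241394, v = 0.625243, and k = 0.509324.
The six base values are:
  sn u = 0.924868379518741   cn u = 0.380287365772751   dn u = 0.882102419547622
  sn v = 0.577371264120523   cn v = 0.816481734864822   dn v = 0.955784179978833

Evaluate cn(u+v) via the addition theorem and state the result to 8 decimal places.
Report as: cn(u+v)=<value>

cn(u+v)=-0.15087109

m = k² = 0.259410936976
D = 1 − m·sn²u·sn²v = 0.9260295133826774
cn(u+v) = (cn u·cn v − sn u·sn v·dn u·dn v)/D = -0.1397110788733737/0.9260295133826774 = -0.1508710865629168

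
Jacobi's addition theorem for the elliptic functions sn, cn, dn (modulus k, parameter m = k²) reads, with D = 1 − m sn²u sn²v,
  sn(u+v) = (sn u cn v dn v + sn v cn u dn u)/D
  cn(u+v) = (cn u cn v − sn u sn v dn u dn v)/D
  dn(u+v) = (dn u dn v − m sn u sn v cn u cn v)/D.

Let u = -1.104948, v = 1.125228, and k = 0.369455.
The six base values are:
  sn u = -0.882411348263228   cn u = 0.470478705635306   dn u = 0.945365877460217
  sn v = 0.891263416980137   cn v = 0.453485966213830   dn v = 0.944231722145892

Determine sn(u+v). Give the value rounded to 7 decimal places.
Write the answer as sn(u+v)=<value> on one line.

m = k² = 0.136496997025
D = 1 − m·sn²u·sn²v = 0.9155737639331327
sn(u+v) = (sn u·cn v·dn v + sn v·cn u·dn u)/D = 0.01856638952323808/0.9155737639331327 = 0.02027842021540718

sn(u+v)=0.0202784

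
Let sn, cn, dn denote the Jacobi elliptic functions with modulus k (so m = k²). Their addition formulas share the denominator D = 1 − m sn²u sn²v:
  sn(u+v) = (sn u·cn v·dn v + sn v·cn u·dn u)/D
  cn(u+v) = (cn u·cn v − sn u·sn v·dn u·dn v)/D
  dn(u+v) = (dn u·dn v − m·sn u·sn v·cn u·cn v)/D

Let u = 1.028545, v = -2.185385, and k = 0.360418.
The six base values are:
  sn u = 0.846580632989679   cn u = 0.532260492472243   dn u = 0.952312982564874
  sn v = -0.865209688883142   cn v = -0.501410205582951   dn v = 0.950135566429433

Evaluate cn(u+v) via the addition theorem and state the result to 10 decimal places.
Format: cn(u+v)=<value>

m = k² = 0.129901134724
D = 1 − m·sn²u·sn²v = 0.9303064878333944
cn(u+v) = (cn u·cn v − sn u·sn v·dn u·dn v)/D = 0.3958771643150732/0.9303064878333944 = 0.4255341325599458

cn(u+v)=0.4255341326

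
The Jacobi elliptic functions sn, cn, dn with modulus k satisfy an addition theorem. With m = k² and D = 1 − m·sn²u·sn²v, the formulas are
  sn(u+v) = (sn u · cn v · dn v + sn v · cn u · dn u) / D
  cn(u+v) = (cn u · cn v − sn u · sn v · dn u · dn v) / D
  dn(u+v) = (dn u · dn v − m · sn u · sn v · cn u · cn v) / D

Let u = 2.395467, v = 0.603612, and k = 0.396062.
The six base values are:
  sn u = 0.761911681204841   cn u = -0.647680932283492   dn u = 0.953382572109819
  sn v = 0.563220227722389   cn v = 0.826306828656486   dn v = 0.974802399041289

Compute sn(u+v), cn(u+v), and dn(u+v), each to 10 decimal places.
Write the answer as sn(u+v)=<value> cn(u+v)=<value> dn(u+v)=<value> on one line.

sn(u+v)=0.2738376909 cn(u+v)=-0.9617759194 dn(u+v)=0.9941011737

m = k² = 0.156865107844
D = 1 − m·sn²u·sn²v = 0.9711136875789554
sn(u+v) = (sn u·cn v·dn v + sn v·cn u·dn u)/D = 0.2659275297904628/0.9711136875789554 = 0.2738376908819359
cn(u+v) = (cn u·cn v − sn u·sn v·dn u·dn v)/D = -0.9339937596701273/0.9711136875789554 = -0.9617759193556726
dn(u+v) = (dn u·dn v − m·sn u·sn v·cn u·cn v)/D = 0.9653852565737012/0.9711136875789554 = 0.9941011736539977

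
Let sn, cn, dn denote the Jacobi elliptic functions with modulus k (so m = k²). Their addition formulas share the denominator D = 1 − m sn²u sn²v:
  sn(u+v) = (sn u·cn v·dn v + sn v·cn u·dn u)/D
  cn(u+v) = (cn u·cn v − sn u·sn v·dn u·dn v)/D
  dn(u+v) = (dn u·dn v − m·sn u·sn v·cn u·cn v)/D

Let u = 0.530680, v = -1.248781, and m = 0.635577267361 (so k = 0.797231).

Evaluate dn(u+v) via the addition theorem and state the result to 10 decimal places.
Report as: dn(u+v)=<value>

sn u = 0.4932484913696971, cn u = 0.8698884559307118, dn u = 0.9194388599196693
sn v = -0.8902854062236158, cn v = 0.4554030033555459, dn v = 0.7044404210659853
m = k² = 0.635577267361
D = 1 − m·sn²u·sn²v = 0.8774372786356409
dn(u+v) = (dn u·dn v − m·sn u·sn v·cn u·cn v)/D = 0.7582562120761519/0.8774372786356409 = 0.8641714120639962

dn(u+v)=0.8641714121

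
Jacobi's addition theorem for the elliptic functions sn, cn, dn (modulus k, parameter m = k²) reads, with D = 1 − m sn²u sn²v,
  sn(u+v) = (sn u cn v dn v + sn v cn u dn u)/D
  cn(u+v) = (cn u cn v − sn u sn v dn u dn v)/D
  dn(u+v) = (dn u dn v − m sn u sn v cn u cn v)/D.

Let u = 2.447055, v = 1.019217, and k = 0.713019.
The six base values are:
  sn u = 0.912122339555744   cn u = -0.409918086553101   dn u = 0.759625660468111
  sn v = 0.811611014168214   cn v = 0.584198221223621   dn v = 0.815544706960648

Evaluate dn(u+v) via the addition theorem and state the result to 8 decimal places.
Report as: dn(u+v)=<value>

m = k² = 0.508396094361
D = 1 − m·sn²u·sn²v = 0.721385153558587
dn(u+v) = (dn u·dn v − m·sn u·sn v·cn u·cn v)/D = 0.7096368542226336/0.721385153558587 = 0.9837142485148203

dn(u+v)=0.98371425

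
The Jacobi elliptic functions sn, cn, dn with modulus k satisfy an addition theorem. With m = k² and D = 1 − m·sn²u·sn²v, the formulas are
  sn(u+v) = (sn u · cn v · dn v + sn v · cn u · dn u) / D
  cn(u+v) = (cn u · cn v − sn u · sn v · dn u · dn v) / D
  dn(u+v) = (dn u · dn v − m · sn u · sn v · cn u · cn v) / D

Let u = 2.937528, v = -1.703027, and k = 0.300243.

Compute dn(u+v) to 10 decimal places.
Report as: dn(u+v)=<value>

sn u = 0.27479500727748, cn u = -0.9615028361764565, dn u = 0.9965906276932858
sn v = -0.995903345520329, cn v = -0.0904241471146735, dn v = 0.9542490350771593
m = k² = 0.090145859049
D = 1 − m·sn²u·sn²v = 0.9932485378088501
dn(u+v) = (dn u·dn v − m·sn u·sn v·cn u·cn v)/D = 0.9531405436203343/0.9932485378088501 = 0.959619377565865

dn(u+v)=0.9596193776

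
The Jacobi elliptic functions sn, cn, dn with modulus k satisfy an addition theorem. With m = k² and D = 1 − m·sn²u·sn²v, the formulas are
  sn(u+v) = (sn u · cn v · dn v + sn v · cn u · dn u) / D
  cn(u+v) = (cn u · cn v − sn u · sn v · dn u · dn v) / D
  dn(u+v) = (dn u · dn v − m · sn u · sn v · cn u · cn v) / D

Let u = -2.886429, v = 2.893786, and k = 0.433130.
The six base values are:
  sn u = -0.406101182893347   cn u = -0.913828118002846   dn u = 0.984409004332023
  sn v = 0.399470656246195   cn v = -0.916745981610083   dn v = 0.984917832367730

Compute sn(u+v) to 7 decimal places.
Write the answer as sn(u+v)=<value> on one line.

m = k² = 0.1876015969
D = 1 − m·sn²u·sn²v = 0.9950628672362963
sn(u+v) = (sn u·cn v·dn v + sn v·cn u·dn u)/D = 0.007320599086700461/0.9950628672362963 = 0.007356921183314589

sn(u+v)=0.0073569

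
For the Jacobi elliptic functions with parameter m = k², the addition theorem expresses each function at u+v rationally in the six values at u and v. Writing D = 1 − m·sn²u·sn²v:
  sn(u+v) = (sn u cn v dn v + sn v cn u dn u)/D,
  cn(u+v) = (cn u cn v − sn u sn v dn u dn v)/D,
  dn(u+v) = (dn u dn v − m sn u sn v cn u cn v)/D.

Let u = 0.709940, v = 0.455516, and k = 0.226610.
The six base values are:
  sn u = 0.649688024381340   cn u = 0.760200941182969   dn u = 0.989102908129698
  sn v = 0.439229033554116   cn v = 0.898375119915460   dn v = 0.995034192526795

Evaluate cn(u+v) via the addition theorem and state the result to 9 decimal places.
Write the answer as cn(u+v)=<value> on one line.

m = k² = 0.0513520921
D = 1 − m·sn²u·sn²v = 0.9958183281986656
cn(u+v) = (cn u·cn v − sn u·sn v·dn u·dn v)/D = 0.4020949930818126/0.9958183281986656 = 0.4037834830868816

cn(u+v)=0.403783483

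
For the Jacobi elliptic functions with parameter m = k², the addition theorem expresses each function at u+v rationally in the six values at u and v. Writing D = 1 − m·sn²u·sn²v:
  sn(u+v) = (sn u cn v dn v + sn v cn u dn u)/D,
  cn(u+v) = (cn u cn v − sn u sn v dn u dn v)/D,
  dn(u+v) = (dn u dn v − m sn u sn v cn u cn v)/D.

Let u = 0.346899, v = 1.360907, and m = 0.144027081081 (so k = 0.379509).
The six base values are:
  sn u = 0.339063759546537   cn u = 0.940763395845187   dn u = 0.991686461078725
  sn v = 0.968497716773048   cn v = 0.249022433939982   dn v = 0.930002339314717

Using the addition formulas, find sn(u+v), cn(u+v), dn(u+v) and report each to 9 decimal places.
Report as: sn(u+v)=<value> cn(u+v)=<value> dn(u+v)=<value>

m = k² = 0.144027081081
D = 1 − m·sn²u·sn²v = 0.9844688323410095
sn(u+v) = (sn u·cn v·dn v + sn v·cn u·dn u)/D = 0.9820767758483396/0.9844688323410095 = 0.9975702059688556
cn(u+v) = (cn u·cn v − sn u·sn v·dn u·dn v)/D = -0.06858635571453487/0.9844688323410095 = -0.0696683871153549
dn(u+v) = (dn u·dn v − m·sn u·sn v·cn u·cn v)/D = 0.9111906455532369/0.9844688323410095 = 0.9255657625914664

sn(u+v)=0.997570206 cn(u+v)=-0.069668387 dn(u+v)=0.925565763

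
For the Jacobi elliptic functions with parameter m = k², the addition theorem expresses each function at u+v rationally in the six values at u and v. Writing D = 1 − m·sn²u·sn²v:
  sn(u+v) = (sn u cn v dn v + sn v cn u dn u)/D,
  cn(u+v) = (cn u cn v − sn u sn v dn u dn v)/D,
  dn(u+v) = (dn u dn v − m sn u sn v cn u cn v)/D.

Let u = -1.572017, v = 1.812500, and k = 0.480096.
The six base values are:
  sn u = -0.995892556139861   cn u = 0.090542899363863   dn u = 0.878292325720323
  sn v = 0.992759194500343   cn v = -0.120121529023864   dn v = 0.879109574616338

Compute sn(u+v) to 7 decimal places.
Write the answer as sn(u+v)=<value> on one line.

m = k² = 0.230492169216
D = 1 − m·sn²u·sn²v = 0.7746959577438036
sn(u+v) = (sn u·cn v·dn v + sn v·cn u·dn u)/D = 0.1841135623833418/0.7746959577438036 = 0.2376591236122458

sn(u+v)=0.2376591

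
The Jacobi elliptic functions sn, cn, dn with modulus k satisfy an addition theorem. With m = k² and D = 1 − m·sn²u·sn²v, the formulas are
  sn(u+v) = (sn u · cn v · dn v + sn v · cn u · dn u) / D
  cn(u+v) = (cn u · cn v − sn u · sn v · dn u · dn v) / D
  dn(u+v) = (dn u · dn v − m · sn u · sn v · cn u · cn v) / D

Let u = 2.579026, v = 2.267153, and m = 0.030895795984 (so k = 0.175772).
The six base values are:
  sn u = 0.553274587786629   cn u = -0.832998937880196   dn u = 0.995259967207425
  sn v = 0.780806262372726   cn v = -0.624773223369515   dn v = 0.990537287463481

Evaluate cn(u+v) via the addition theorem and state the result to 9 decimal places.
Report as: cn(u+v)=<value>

cn(u+v)=0.095099717

m = k² = 0.030895795984
D = 1 − m·sn²u·sn²v = 0.9942340959509545
cn(u+v) = (cn u·cn v − sn u·sn v·dn u·dn v)/D = 0.0945513814911088/0.9942340959509545 = 0.0950997173363616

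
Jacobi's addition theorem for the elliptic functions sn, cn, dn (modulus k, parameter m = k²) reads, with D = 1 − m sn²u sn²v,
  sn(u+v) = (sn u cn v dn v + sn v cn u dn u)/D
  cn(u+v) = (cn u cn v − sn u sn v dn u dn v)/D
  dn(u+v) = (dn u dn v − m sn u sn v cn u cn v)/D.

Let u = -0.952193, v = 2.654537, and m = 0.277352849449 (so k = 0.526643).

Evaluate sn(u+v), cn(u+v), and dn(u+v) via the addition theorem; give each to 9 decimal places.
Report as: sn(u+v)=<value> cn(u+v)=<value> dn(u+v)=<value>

sn(u+v)=0.999999222 cn(u+v)=-0.001247538 dn(u+v)=0.850086809

sn u = -0.795035467630521, cn u = 0.6065629441447267, dn u = 0.9081246742992736
sn v = 0.6669060319264489, cn v = -0.7451418284998624, dn v = 0.9362924398060376
m = k² = 0.277352849449
D = 1 − m·sn²u·sn²v = 0.9220286721797806
sn(u+v) = (sn u·cn v·dn v + sn v·cn u·dn u)/D = 0.922027954679881/0.9220286721797806 = 0.9999992218247422
cn(u+v) = (cn u·cn v − sn u·sn v·dn u·dn v)/D = -0.001150265380112034/0.9220286721797806 = -0.001247537538493977
dn(u+v) = (dn u·dn v − m·sn u·sn v·cn u·cn v)/D = 0.7838044113999373/0.9220286721797806 = 0.8500868086313787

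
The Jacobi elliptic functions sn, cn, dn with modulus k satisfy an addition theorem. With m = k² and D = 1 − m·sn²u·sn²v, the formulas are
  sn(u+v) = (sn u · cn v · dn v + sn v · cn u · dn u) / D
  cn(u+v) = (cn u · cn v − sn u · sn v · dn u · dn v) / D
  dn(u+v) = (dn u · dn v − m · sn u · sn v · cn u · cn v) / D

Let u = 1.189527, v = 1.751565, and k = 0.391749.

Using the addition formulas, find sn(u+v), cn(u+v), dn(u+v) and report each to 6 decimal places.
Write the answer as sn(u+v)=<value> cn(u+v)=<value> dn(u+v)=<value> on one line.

sn u = 0.9156599499575278, cn u = 0.401953798394514, dn u = 0.9334494880671288
sn v = 0.9944357373826136, cn v = -0.1053449771764058, dn v = 0.9209971954261392
m = k² = 0.153467279001
D = 1 − m·sn²u·sn²v = 0.8727558931463167
sn(u+v) = (sn u·cn v·dn v + sn v·cn u·dn u)/D = 0.2842762841002536/0.8727558931463167 = 0.3257225603775957
cn(u+v) = (cn u·cn v − sn u·sn v·dn u·dn v)/D = -0.8251604954914994/0.8727558931463167 = -0.945465395274234
dn(u+v) = (dn u·dn v − m·sn u·sn v·cn u·cn v)/D = 0.8656215668111961/0.8727558931463167 = 0.9918255191501474

sn(u+v)=0.325723 cn(u+v)=-0.945465 dn(u+v)=0.991826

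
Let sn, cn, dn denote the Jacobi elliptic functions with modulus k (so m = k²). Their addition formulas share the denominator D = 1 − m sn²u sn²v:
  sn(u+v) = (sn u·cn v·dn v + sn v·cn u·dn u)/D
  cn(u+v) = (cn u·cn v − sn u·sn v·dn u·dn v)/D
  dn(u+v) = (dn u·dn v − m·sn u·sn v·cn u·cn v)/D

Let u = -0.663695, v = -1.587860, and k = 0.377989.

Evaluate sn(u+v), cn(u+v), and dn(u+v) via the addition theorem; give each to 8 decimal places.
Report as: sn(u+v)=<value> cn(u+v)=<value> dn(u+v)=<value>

sn u = -0.6110090023596656, cn u = 0.791623647344776, dn u = 0.9729645085808256
sn v = -0.9991682495460512, cn v = 0.04077755631569733, dn v = 0.9259383839471143
m = k² = 0.142875684121
D = 1 − m·sn²u·sn²v = 0.946748629303425
sn(u+v) = (sn u·cn v·dn v + sn v·cn u·dn u)/D = -0.7926512559752823/0.946748629303425 = -0.8372351767316309
cn(u+v) = (cn u·cn v − sn u·sn v·dn u·dn v)/D = -0.5177228539370476/0.946748629303425 = -0.5468429928628096
dn(u+v) = (dn u·dn v − m·sn u·sn v·cn u·cn v)/D = 0.8980894968289254/0.946748629303425 = 0.9486039578316571

sn(u+v)=-0.83723518 cn(u+v)=-0.54684299 dn(u+v)=0.94860396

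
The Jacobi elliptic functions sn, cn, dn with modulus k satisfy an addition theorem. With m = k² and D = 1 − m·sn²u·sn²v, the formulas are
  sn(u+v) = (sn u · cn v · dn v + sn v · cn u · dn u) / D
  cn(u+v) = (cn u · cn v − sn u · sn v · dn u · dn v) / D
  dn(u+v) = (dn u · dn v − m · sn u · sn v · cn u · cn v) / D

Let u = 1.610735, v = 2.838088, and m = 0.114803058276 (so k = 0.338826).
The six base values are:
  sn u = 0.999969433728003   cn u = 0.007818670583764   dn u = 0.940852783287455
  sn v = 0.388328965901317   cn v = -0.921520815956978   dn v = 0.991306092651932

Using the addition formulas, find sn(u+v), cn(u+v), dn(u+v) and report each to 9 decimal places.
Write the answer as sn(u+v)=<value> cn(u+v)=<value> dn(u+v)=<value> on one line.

m = k² = 0.114803058276
D = 1 − m·sn²u·sn²v = 0.9826888276533693
sn(u+v) = (sn u·cn v·dn v + sn v·cn u·dn u)/D = -0.910624644271821/0.9826888276533693 = -0.9266663247269888
cn(u+v) = (cn u·cn v − sn u·sn v·dn u·dn v)/D = -0.3693779761160278/0.9826888276533693 = -0.3758849858892677
dn(u+v) = (dn u·dn v − m·sn u·sn v·cn u·cn v)/D = 0.9329942982087837/0.9826888276533693 = 0.9494300453549934

sn(u+v)=-0.926666325 cn(u+v)=-0.375884986 dn(u+v)=0.949430045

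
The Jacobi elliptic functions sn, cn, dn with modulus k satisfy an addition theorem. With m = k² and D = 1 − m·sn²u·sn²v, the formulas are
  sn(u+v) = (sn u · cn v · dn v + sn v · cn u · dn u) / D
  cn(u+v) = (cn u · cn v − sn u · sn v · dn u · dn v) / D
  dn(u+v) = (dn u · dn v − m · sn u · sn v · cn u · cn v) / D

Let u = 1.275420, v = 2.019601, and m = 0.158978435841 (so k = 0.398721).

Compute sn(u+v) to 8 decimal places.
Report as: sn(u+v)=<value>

sn u = 0.9443948208385909, cn u = 0.3288136590429994, dn u = 0.9263962768888351
sn v = 0.9394165102485405, cn v = -0.3427778001453037, dn v = 0.9272006218001143
m = k² = 0.158978435841
D = 1 − m·sn²u·sn²v = 0.8748699003566997
sn(u+v) = (sn u·cn v·dn v + sn v·cn u·dn u)/D = -0.01399383395881709/0.8748699003566997 = -0.01599533136653982

sn(u+v)=-0.01599533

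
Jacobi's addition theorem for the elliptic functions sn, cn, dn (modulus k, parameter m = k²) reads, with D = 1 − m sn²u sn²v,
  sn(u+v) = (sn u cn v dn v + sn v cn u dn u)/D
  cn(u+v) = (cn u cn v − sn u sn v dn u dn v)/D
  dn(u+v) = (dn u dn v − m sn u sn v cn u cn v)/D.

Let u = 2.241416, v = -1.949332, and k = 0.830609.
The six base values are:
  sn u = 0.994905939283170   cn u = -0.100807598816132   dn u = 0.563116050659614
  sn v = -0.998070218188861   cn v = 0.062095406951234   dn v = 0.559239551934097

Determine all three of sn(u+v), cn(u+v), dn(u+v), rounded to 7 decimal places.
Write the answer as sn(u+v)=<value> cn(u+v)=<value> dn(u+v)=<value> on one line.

m = k² = 0.689911310881
D = 1 − m·sn²u·sn²v = 0.3197328405578022
sn(u+v) = (sn u·cn v·dn v + sn v·cn u·dn u)/D = 0.09120614035094572/0.3197328405578022 = 0.2852573423231363
cn(u+v) = (cn u·cn v − sn u·sn v·dn u·dn v)/D = 0.3064482489645593/0.3197328405578022 = 0.9584509630913524
dn(u+v) = (dn u·dn v − m·sn u·sn v·cn u·cn v)/D = 0.3106284286263859/0.3197328405578022 = 0.9715249396479485

sn(u+v)=0.2852573 cn(u+v)=0.9584510 dn(u+v)=0.9715249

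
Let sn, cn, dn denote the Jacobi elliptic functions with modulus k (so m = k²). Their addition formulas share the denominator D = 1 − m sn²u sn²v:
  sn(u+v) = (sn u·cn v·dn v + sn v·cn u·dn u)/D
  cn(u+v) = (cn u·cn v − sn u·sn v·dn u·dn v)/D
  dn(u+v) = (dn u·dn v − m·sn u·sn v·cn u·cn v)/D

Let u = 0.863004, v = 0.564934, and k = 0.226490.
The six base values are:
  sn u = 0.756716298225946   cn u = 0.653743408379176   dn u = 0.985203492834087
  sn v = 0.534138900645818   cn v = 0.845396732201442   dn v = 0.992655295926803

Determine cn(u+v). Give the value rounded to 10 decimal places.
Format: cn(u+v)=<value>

cn(u+v)=0.1587164268

m = k² = 0.0512977201
D = 1 − m·sn²u·sn²v = 0.9916194474068179
cn(u+v) = (cn u·cn v − sn u·sn v·dn u·dn v)/D = 0.1573862954470739/0.9916194474068179 = 0.1587164268093516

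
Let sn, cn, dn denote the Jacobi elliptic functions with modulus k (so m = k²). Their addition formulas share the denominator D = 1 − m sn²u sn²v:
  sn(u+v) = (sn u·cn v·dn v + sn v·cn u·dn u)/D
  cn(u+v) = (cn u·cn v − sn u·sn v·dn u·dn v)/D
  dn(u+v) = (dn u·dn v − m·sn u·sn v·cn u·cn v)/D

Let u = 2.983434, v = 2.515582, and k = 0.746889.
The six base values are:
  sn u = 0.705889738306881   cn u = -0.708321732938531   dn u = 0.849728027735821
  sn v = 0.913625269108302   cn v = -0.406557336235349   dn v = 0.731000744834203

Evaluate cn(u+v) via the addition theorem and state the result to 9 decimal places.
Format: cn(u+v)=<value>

cn(u+v)=-0.146642838

m = k² = 0.557843178321
D = 1 − m·sn²u·sn²v = 0.7679817914444342
cn(u+v) = (cn u·cn v − sn u·sn v·dn u·dn v)/D = -0.1126190293955553/0.7679817914444342 = -0.1466428379554928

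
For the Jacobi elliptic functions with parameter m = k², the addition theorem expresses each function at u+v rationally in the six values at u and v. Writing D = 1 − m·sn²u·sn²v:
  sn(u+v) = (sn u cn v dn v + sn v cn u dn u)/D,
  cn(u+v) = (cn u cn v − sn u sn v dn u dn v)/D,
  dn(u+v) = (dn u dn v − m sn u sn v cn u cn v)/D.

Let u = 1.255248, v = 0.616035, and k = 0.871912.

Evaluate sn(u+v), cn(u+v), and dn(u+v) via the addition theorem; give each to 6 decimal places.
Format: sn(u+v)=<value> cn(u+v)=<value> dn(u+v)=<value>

sn(u+v)=0.988683 cn(u+v)=0.150018 dn(u+v)=0.506832

sn u = 0.8784790991242065, cn u = 0.4777807786024073, dn u = 0.6428924394537491
sn v = 0.5554123595792959, cn v = 0.8315750782861153, dn v = 0.8749182178328543
m = k² = 0.760230535744
D = 1 − m·sn²u·sn²v = 0.819016386205095
sn(u+v) = (sn u·cn v·dn v + sn v·cn u·dn u)/D = 0.8097477932605878/0.819016386205095 = 0.9886832631182715
cn(u+v) = (cn u·cn v − sn u·sn v·dn u·dn v)/D = 0.1228672136172286/0.819016386205095 = 0.1500180163507262
dn(u+v) = (dn u·dn v − m·sn u·sn v·cn u·cn v)/D = 0.4151037811711379/0.819016386205095 = 0.5068320831705426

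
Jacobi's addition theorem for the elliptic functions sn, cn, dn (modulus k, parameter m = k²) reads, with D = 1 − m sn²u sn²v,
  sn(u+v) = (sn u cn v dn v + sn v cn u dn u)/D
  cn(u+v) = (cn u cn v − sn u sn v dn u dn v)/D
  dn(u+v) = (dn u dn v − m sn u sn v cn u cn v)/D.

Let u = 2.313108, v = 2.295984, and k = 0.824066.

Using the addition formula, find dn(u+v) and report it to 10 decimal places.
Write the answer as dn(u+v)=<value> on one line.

dn(u+v)=0.9177027426

sn u = 0.9883572134420603, cn u = -0.1521513017921494, dn u = 0.5802034580905007
sn v = 0.9898180058826455, cn v = -0.1423387341186623, dn v = 0.5785098955075592
m = k² = 0.679084772356
D = 1 − m·sn²u·sn²v = 0.3500760154633999
dn(u+v) = (dn u·dn v − m·sn u·sn v·cn u·cn v)/D = 0.3212657195146722/0.3500760154633999 = 0.9177027426155112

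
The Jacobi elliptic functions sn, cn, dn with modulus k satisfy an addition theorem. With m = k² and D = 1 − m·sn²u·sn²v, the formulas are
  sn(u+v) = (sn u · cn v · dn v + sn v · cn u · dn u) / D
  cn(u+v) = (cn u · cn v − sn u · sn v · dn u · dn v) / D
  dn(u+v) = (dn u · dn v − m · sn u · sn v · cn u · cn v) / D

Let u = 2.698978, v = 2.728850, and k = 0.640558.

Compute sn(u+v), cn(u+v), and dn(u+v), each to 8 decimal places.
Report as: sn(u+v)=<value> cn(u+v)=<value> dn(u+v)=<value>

sn u = 0.7392915011558412, cn u = -0.6733855331968031, dn u = 0.8807620522238647
sn v = 0.7212576120969348, cn v = -0.6926669163401899, dn v = 0.8868761039749804
m = k² = 0.410314551364
D = 1 − m·sn²u·sn²v = 0.8833380676576383
sn(u+v) = (sn u·cn v·dn v + sn v·cn u·dn u)/D = -0.8819263925876974/0.8833380676576383 = -0.9984018858445847
cn(u+v) = (cn u·cn v − sn u·sn v·dn u·dn v)/D = 0.04991973387730568/0.8833380676576383 = 0.05651260339054405
dn(u+v) = (dn u·dn v − m·sn u·sn v·cn u·cn v)/D = 0.6790772262136707/0.8833380676576383 = 0.7687625509159711

sn(u+v)=-0.99840189 cn(u+v)=0.05651260 dn(u+v)=0.76876255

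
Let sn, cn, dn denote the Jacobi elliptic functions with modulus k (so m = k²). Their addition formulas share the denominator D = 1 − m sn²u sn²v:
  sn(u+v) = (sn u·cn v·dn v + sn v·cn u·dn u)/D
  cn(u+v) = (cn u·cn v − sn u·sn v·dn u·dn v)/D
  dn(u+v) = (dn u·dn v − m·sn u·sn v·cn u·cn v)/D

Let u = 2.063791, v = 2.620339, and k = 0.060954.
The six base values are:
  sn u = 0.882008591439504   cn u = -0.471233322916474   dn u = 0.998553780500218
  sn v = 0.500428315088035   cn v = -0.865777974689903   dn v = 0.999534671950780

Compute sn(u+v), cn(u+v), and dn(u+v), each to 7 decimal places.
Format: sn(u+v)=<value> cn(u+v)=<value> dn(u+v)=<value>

m = k² = 0.003715390116
D = 1 − m·sn²u·sn²v = 0.9992761746281521
sn(u+v) = (sn u·cn v·dn v + sn v·cn u·dn u)/D = -0.9987457289603969/0.9992761746281521 = -0.999469170104098
cn(u+v) = (cn u·cn v − sn u·sn v·dn u·dn v)/D = -0.03255521560116825/0.9992761746281521 = -0.0325787969609929
dn(u+v) = (dn u·dn v − m·sn u·sn v·cn u·cn v)/D = 0.9974200706978397/0.9992761746281521 = 0.9981425516014098

sn(u+v)=-0.9994692 cn(u+v)=-0.0325788 dn(u+v)=0.9981426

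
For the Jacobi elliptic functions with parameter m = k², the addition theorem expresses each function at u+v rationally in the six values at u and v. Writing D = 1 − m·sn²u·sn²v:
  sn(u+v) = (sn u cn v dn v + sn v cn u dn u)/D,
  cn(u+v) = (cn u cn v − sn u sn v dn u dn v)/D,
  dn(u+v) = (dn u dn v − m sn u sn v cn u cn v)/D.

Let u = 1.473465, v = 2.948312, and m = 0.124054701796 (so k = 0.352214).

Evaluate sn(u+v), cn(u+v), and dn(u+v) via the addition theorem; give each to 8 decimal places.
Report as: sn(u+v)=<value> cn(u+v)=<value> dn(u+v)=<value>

sn u = 0.990182739903938, cn u = 0.1397789025437327, dn u = 0.9372134743661023
sn v = 0.2932469974005744, cn v = -0.9560367139998063, dn v = 0.9946517303059106
m = k² = 0.124054701796
D = 1 − m·sn²u·sn²v = 0.9895404962329169
sn(u+v) = (sn u·cn v·dn v + sn v·cn u·dn u)/D = -0.9031719678881567/0.9895404962329169 = -0.9127185510107401
cn(u+v) = (cn u·cn v − sn u·sn v·dn u·dn v)/D = -0.4043152113214663/0.9895404962329169 = -0.4085888479154258
dn(u+v) = (dn u·dn v − m·sn u·sn v·cn u·cn v)/D = 0.9370146965302879/0.9895404962329169 = 0.9469189993713349

sn(u+v)=-0.91271855 cn(u+v)=-0.40858885 dn(u+v)=0.94691900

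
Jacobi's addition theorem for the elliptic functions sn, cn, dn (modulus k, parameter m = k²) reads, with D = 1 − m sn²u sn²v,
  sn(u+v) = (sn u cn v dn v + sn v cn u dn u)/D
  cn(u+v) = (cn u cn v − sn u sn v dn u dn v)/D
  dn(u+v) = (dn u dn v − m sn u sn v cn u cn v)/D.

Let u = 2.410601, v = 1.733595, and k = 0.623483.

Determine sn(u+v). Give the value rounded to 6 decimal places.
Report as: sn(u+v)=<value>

sn(u+v)=-0.557512

sn u = 0.8708975558101416, cn u = -0.4914645941305654, dn u = 0.8397392777043004
sn v = 0.9995996824357964, cn v = 0.02829266467222436, dn v = 0.7820358803471869
m = k² = 0.388731051289
D = 1 − m·sn²u·sn²v = 0.7053980648866744
sn(u+v) = (sn u·cn v·dn v + sn v·cn u·dn u)/D = -0.3932675375083667/0.7053980648866744 = -0.5575115060338974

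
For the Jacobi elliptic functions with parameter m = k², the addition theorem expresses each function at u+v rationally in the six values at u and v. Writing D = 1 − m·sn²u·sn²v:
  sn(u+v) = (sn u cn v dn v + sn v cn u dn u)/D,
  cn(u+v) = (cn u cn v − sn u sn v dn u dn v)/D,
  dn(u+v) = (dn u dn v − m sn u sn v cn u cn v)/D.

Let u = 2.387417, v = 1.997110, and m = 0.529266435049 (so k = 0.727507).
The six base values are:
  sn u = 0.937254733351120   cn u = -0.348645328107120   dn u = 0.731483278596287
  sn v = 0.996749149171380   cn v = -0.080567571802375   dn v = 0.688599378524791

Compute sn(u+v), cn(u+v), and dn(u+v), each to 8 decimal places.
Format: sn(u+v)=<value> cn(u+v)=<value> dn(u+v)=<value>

sn(u+v)=-0.56904858 cn(u+v)=-0.82230390 dn(u+v)=0.91028287

m = k² = 0.529266435049
D = 1 − m·sn²u·sn²v = 0.5380857239885195
sn(u+v) = (sn u·cn v·dn v + sn v·cn u·dn u)/D = -0.3061969179817489/0.5380857239885195 = -0.5690485815384351
cn(u+v) = (cn u·cn v − sn u·sn v·dn u·dn v)/D = -0.4424699919528186/0.5380857239885195 = -0.8223039047998587
dn(u+v) = (dn u·dn v − m·sn u·sn v·cn u·cn v)/D = 0.489810218363136/0.5380857239885195 = 0.9102828722762891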